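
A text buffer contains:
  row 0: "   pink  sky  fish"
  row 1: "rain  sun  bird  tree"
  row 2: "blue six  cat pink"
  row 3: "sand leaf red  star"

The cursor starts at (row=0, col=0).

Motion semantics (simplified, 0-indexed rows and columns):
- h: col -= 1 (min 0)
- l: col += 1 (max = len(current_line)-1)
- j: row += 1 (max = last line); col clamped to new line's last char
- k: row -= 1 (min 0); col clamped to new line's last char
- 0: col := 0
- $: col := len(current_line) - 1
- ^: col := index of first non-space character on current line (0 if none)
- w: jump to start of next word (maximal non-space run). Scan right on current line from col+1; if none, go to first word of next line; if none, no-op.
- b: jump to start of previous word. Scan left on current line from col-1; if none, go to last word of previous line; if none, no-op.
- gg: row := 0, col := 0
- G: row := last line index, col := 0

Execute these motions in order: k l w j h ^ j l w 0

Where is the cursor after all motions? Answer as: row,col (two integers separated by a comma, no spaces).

After 1 (k): row=0 col=0 char='_'
After 2 (l): row=0 col=1 char='_'
After 3 (w): row=0 col=3 char='p'
After 4 (j): row=1 col=3 char='n'
After 5 (h): row=1 col=2 char='i'
After 6 (^): row=1 col=0 char='r'
After 7 (j): row=2 col=0 char='b'
After 8 (l): row=2 col=1 char='l'
After 9 (w): row=2 col=5 char='s'
After 10 (0): row=2 col=0 char='b'

Answer: 2,0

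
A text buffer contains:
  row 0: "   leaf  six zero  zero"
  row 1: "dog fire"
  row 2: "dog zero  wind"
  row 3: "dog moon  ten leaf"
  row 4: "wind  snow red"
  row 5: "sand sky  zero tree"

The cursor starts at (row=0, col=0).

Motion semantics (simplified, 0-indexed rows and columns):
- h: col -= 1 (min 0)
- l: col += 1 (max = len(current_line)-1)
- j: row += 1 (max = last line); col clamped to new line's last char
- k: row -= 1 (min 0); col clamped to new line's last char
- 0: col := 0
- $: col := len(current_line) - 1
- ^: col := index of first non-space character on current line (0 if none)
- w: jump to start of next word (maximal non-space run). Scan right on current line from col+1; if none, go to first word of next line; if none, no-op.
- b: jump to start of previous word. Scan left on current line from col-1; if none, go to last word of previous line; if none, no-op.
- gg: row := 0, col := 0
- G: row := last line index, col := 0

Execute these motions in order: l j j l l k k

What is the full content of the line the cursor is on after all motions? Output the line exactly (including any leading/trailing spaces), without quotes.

After 1 (l): row=0 col=1 char='_'
After 2 (j): row=1 col=1 char='o'
After 3 (j): row=2 col=1 char='o'
After 4 (l): row=2 col=2 char='g'
After 5 (l): row=2 col=3 char='_'
After 6 (k): row=1 col=3 char='_'
After 7 (k): row=0 col=3 char='l'

Answer:    leaf  six zero  zero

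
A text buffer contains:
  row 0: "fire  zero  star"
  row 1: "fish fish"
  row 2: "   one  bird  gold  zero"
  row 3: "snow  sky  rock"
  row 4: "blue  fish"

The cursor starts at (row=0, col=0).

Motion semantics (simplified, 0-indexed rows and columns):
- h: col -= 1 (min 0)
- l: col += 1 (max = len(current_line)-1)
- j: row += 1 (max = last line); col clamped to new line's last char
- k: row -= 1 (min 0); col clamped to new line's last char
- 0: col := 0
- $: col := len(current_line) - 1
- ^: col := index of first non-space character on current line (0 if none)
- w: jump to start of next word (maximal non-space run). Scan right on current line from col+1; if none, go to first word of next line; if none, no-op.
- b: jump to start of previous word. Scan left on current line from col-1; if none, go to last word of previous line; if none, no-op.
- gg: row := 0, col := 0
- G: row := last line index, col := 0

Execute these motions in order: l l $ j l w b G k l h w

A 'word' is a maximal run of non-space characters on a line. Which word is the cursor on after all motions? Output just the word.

After 1 (l): row=0 col=1 char='i'
After 2 (l): row=0 col=2 char='r'
After 3 ($): row=0 col=15 char='r'
After 4 (j): row=1 col=8 char='h'
After 5 (l): row=1 col=8 char='h'
After 6 (w): row=2 col=3 char='o'
After 7 (b): row=1 col=5 char='f'
After 8 (G): row=4 col=0 char='b'
After 9 (k): row=3 col=0 char='s'
After 10 (l): row=3 col=1 char='n'
After 11 (h): row=3 col=0 char='s'
After 12 (w): row=3 col=6 char='s'

Answer: sky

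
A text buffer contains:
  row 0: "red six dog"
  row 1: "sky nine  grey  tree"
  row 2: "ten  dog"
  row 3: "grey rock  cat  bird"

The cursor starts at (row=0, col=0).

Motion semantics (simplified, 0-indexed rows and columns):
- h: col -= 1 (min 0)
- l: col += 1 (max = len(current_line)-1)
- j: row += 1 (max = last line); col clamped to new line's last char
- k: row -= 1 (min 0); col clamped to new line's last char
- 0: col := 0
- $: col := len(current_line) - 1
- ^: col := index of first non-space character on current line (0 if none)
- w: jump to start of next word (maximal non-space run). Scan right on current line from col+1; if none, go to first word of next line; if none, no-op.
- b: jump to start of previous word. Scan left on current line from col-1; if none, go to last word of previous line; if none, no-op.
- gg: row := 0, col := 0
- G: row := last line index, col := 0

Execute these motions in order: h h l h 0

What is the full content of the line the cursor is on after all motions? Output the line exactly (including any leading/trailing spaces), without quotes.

Answer: red six dog

Derivation:
After 1 (h): row=0 col=0 char='r'
After 2 (h): row=0 col=0 char='r'
After 3 (l): row=0 col=1 char='e'
After 4 (h): row=0 col=0 char='r'
After 5 (0): row=0 col=0 char='r'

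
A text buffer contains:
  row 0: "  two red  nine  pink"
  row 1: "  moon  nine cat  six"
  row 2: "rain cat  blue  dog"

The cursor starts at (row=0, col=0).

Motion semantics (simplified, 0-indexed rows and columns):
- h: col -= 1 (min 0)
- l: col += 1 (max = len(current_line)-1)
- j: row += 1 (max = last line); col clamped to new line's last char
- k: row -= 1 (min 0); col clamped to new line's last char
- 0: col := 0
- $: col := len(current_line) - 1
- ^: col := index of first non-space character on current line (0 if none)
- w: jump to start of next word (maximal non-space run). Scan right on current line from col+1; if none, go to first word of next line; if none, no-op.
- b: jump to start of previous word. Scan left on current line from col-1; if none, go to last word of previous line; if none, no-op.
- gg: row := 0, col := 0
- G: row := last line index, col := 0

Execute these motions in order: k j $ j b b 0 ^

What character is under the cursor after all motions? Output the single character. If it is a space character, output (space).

After 1 (k): row=0 col=0 char='_'
After 2 (j): row=1 col=0 char='_'
After 3 ($): row=1 col=20 char='x'
After 4 (j): row=2 col=18 char='g'
After 5 (b): row=2 col=16 char='d'
After 6 (b): row=2 col=10 char='b'
After 7 (0): row=2 col=0 char='r'
After 8 (^): row=2 col=0 char='r'

Answer: r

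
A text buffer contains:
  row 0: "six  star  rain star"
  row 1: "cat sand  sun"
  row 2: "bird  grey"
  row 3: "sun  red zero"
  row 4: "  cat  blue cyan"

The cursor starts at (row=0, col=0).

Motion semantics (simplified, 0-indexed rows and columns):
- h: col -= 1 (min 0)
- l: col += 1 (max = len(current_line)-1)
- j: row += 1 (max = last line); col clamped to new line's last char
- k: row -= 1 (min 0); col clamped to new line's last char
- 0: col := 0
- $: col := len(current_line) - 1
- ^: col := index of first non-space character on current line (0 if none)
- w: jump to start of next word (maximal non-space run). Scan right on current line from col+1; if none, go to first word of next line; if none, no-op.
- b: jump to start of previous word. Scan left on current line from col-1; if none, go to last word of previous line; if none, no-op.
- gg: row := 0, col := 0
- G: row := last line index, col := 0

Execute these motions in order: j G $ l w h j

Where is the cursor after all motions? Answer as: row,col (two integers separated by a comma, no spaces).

After 1 (j): row=1 col=0 char='c'
After 2 (G): row=4 col=0 char='_'
After 3 ($): row=4 col=15 char='n'
After 4 (l): row=4 col=15 char='n'
After 5 (w): row=4 col=15 char='n'
After 6 (h): row=4 col=14 char='a'
After 7 (j): row=4 col=14 char='a'

Answer: 4,14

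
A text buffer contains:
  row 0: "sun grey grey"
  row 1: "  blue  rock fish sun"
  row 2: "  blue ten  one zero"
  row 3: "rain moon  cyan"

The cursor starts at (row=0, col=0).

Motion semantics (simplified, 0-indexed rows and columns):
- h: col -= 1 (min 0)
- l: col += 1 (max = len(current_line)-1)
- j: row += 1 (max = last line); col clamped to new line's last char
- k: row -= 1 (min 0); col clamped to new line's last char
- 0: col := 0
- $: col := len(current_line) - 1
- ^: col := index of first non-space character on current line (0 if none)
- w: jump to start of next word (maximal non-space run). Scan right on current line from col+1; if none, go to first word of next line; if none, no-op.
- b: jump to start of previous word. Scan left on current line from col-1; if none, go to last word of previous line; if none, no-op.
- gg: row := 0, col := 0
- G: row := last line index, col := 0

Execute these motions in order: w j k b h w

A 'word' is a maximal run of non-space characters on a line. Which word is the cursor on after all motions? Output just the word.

Answer: grey

Derivation:
After 1 (w): row=0 col=4 char='g'
After 2 (j): row=1 col=4 char='u'
After 3 (k): row=0 col=4 char='g'
After 4 (b): row=0 col=0 char='s'
After 5 (h): row=0 col=0 char='s'
After 6 (w): row=0 col=4 char='g'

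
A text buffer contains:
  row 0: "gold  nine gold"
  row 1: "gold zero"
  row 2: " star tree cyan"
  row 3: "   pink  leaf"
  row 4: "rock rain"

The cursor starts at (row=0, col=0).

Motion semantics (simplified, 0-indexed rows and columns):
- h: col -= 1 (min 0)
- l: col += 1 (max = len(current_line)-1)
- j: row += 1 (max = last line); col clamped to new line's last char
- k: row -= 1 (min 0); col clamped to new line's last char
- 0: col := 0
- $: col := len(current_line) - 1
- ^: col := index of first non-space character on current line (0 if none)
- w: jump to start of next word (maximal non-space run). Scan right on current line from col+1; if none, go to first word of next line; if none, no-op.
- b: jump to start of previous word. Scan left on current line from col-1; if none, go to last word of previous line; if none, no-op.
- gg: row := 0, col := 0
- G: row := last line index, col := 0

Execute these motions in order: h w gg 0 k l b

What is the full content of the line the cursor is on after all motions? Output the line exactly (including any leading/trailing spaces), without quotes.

Answer: gold  nine gold

Derivation:
After 1 (h): row=0 col=0 char='g'
After 2 (w): row=0 col=6 char='n'
After 3 (gg): row=0 col=0 char='g'
After 4 (0): row=0 col=0 char='g'
After 5 (k): row=0 col=0 char='g'
After 6 (l): row=0 col=1 char='o'
After 7 (b): row=0 col=0 char='g'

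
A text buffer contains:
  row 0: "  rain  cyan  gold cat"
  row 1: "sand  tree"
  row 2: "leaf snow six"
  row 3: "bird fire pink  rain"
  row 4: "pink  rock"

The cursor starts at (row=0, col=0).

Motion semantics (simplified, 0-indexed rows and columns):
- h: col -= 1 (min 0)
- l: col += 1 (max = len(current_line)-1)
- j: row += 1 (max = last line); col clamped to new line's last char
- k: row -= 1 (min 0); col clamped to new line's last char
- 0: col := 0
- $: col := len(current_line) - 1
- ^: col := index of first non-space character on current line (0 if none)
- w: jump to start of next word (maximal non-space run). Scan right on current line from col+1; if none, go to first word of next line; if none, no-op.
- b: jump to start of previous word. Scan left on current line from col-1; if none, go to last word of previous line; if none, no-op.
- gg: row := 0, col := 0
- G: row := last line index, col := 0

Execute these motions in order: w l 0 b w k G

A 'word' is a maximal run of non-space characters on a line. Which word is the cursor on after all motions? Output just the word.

Answer: pink

Derivation:
After 1 (w): row=0 col=2 char='r'
After 2 (l): row=0 col=3 char='a'
After 3 (0): row=0 col=0 char='_'
After 4 (b): row=0 col=0 char='_'
After 5 (w): row=0 col=2 char='r'
After 6 (k): row=0 col=2 char='r'
After 7 (G): row=4 col=0 char='p'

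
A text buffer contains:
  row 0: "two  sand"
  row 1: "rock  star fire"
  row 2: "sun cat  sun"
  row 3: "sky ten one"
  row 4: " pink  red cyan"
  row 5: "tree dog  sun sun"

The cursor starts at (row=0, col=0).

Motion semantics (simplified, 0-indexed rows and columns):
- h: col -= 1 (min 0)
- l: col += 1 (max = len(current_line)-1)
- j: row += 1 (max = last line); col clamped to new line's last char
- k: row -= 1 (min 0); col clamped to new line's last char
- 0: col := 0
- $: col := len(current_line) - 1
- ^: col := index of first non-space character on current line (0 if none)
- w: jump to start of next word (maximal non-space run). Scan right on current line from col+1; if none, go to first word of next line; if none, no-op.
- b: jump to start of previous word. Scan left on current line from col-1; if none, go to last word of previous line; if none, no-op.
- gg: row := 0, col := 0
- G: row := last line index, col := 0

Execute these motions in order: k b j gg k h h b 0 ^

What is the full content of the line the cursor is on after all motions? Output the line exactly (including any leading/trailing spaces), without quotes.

After 1 (k): row=0 col=0 char='t'
After 2 (b): row=0 col=0 char='t'
After 3 (j): row=1 col=0 char='r'
After 4 (gg): row=0 col=0 char='t'
After 5 (k): row=0 col=0 char='t'
After 6 (h): row=0 col=0 char='t'
After 7 (h): row=0 col=0 char='t'
After 8 (b): row=0 col=0 char='t'
After 9 (0): row=0 col=0 char='t'
After 10 (^): row=0 col=0 char='t'

Answer: two  sand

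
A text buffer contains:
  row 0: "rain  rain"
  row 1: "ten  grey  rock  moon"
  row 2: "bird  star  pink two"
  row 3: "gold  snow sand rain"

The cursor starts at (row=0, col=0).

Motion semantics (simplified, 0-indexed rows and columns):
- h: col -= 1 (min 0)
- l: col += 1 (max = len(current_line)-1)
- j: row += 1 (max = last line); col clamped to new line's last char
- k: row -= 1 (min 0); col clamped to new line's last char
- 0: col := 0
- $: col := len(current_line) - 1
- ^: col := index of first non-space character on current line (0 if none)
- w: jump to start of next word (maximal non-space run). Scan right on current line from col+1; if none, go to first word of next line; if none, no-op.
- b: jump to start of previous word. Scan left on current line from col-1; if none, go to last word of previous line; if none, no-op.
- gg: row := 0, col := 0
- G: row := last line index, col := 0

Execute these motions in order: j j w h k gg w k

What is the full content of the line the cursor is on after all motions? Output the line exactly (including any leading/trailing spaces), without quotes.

After 1 (j): row=1 col=0 char='t'
After 2 (j): row=2 col=0 char='b'
After 3 (w): row=2 col=6 char='s'
After 4 (h): row=2 col=5 char='_'
After 5 (k): row=1 col=5 char='g'
After 6 (gg): row=0 col=0 char='r'
After 7 (w): row=0 col=6 char='r'
After 8 (k): row=0 col=6 char='r'

Answer: rain  rain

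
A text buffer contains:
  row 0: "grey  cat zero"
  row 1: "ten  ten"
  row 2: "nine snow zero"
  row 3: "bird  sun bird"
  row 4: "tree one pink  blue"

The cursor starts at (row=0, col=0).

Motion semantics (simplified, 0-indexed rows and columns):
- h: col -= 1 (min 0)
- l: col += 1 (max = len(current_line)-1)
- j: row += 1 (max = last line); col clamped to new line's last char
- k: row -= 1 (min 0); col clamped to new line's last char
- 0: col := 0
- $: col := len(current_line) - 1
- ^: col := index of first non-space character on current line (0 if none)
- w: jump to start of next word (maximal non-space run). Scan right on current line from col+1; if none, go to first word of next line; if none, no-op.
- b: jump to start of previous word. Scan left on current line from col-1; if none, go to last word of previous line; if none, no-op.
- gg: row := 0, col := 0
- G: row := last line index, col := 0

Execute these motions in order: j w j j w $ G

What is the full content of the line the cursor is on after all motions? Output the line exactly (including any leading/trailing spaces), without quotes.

After 1 (j): row=1 col=0 char='t'
After 2 (w): row=1 col=5 char='t'
After 3 (j): row=2 col=5 char='s'
After 4 (j): row=3 col=5 char='_'
After 5 (w): row=3 col=6 char='s'
After 6 ($): row=3 col=13 char='d'
After 7 (G): row=4 col=0 char='t'

Answer: tree one pink  blue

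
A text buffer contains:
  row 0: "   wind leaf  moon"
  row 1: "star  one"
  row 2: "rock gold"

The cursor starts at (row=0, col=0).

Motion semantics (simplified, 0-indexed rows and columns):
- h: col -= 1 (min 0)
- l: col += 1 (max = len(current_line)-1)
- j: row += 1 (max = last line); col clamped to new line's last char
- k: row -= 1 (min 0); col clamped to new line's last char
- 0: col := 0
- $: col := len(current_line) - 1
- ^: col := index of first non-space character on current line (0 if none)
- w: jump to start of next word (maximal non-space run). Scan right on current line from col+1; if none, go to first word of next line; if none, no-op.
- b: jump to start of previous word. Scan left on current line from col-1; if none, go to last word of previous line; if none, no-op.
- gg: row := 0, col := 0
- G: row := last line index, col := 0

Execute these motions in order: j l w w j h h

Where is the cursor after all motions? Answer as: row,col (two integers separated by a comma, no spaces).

Answer: 2,0

Derivation:
After 1 (j): row=1 col=0 char='s'
After 2 (l): row=1 col=1 char='t'
After 3 (w): row=1 col=6 char='o'
After 4 (w): row=2 col=0 char='r'
After 5 (j): row=2 col=0 char='r'
After 6 (h): row=2 col=0 char='r'
After 7 (h): row=2 col=0 char='r'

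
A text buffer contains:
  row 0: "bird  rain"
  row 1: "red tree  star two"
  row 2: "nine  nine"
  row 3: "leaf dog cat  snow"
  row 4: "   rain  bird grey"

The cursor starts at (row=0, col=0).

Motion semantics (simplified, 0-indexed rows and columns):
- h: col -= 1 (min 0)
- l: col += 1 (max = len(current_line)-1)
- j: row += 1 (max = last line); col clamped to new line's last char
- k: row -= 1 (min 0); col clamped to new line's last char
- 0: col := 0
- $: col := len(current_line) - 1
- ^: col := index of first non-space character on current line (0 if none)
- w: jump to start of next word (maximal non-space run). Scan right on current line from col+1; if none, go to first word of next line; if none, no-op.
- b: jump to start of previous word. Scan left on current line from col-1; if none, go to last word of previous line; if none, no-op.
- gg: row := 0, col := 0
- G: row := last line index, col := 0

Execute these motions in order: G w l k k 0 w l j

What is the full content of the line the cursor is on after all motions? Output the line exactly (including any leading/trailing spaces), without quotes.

Answer: leaf dog cat  snow

Derivation:
After 1 (G): row=4 col=0 char='_'
After 2 (w): row=4 col=3 char='r'
After 3 (l): row=4 col=4 char='a'
After 4 (k): row=3 col=4 char='_'
After 5 (k): row=2 col=4 char='_'
After 6 (0): row=2 col=0 char='n'
After 7 (w): row=2 col=6 char='n'
After 8 (l): row=2 col=7 char='i'
After 9 (j): row=3 col=7 char='g'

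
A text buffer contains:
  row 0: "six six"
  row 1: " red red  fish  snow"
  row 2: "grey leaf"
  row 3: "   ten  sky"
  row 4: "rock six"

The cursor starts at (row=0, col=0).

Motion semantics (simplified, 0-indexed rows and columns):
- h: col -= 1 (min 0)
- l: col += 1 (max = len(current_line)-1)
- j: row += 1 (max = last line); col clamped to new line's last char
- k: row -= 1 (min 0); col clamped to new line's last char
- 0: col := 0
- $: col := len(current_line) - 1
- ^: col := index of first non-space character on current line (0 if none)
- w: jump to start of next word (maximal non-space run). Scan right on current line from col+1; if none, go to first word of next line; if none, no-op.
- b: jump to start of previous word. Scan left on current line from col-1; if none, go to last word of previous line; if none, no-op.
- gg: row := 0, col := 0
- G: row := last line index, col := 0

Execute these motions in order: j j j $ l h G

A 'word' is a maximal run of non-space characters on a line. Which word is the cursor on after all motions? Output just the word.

Answer: rock

Derivation:
After 1 (j): row=1 col=0 char='_'
After 2 (j): row=2 col=0 char='g'
After 3 (j): row=3 col=0 char='_'
After 4 ($): row=3 col=10 char='y'
After 5 (l): row=3 col=10 char='y'
After 6 (h): row=3 col=9 char='k'
After 7 (G): row=4 col=0 char='r'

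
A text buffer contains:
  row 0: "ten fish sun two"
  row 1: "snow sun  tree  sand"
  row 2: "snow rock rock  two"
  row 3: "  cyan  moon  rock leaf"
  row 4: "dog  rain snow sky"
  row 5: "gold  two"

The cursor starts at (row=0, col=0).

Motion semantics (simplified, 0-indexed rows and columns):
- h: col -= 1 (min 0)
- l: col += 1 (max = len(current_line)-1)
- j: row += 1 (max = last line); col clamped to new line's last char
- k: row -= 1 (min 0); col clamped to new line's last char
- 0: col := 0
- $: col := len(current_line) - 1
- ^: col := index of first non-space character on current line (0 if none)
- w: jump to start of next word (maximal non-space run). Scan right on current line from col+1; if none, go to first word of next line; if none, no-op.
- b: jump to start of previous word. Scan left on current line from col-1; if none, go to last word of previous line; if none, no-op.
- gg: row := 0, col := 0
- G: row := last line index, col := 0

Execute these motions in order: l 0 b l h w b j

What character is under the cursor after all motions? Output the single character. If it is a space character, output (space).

After 1 (l): row=0 col=1 char='e'
After 2 (0): row=0 col=0 char='t'
After 3 (b): row=0 col=0 char='t'
After 4 (l): row=0 col=1 char='e'
After 5 (h): row=0 col=0 char='t'
After 6 (w): row=0 col=4 char='f'
After 7 (b): row=0 col=0 char='t'
After 8 (j): row=1 col=0 char='s'

Answer: s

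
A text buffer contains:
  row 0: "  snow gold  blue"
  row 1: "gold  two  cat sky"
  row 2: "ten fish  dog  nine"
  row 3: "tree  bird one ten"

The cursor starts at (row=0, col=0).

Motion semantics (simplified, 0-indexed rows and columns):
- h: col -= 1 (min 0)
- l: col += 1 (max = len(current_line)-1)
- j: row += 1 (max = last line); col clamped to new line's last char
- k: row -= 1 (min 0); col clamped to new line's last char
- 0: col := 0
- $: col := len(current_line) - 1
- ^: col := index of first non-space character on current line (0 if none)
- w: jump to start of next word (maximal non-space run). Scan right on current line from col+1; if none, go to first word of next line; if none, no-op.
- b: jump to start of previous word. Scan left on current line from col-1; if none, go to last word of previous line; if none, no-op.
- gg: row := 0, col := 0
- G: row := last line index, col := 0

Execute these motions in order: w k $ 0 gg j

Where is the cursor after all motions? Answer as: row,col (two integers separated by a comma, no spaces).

After 1 (w): row=0 col=2 char='s'
After 2 (k): row=0 col=2 char='s'
After 3 ($): row=0 col=16 char='e'
After 4 (0): row=0 col=0 char='_'
After 5 (gg): row=0 col=0 char='_'
After 6 (j): row=1 col=0 char='g'

Answer: 1,0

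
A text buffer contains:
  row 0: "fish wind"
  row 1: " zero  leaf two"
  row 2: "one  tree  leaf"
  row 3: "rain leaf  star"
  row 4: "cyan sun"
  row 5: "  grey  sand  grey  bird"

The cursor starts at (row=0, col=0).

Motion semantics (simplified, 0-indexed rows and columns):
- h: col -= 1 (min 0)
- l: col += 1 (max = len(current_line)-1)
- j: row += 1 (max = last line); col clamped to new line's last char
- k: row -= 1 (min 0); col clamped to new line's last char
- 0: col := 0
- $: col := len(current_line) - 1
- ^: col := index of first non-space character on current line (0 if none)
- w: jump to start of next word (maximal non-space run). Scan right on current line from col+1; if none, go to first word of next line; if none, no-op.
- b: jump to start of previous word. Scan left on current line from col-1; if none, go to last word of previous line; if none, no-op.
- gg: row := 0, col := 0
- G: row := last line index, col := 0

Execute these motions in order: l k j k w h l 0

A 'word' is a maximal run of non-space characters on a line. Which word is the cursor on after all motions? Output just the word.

After 1 (l): row=0 col=1 char='i'
After 2 (k): row=0 col=1 char='i'
After 3 (j): row=1 col=1 char='z'
After 4 (k): row=0 col=1 char='i'
After 5 (w): row=0 col=5 char='w'
After 6 (h): row=0 col=4 char='_'
After 7 (l): row=0 col=5 char='w'
After 8 (0): row=0 col=0 char='f'

Answer: fish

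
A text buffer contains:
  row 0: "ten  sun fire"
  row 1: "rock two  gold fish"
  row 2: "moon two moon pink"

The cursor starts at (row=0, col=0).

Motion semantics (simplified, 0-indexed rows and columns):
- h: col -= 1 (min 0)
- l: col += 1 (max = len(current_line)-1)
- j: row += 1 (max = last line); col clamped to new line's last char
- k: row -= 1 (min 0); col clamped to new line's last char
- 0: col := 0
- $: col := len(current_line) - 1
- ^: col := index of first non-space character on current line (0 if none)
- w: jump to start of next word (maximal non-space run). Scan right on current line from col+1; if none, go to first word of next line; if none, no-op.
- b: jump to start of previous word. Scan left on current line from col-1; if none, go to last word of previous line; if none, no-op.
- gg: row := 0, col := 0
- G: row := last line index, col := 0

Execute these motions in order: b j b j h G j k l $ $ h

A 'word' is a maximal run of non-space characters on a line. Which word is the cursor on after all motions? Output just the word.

Answer: fish

Derivation:
After 1 (b): row=0 col=0 char='t'
After 2 (j): row=1 col=0 char='r'
After 3 (b): row=0 col=9 char='f'
After 4 (j): row=1 col=9 char='_'
After 5 (h): row=1 col=8 char='_'
After 6 (G): row=2 col=0 char='m'
After 7 (j): row=2 col=0 char='m'
After 8 (k): row=1 col=0 char='r'
After 9 (l): row=1 col=1 char='o'
After 10 ($): row=1 col=18 char='h'
After 11 ($): row=1 col=18 char='h'
After 12 (h): row=1 col=17 char='s'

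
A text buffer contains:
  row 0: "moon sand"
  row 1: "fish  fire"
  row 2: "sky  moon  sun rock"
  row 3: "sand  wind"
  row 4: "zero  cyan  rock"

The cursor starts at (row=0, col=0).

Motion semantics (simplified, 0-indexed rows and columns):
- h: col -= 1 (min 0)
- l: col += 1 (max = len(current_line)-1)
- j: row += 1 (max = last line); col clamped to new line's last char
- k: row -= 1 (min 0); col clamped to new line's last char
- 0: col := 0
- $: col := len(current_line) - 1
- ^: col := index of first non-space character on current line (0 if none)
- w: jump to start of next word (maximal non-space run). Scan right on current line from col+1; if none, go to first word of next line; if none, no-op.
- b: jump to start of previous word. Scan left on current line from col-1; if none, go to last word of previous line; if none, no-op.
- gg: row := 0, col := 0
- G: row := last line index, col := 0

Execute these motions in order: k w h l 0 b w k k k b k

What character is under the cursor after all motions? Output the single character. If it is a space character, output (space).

After 1 (k): row=0 col=0 char='m'
After 2 (w): row=0 col=5 char='s'
After 3 (h): row=0 col=4 char='_'
After 4 (l): row=0 col=5 char='s'
After 5 (0): row=0 col=0 char='m'
After 6 (b): row=0 col=0 char='m'
After 7 (w): row=0 col=5 char='s'
After 8 (k): row=0 col=5 char='s'
After 9 (k): row=0 col=5 char='s'
After 10 (k): row=0 col=5 char='s'
After 11 (b): row=0 col=0 char='m'
After 12 (k): row=0 col=0 char='m'

Answer: m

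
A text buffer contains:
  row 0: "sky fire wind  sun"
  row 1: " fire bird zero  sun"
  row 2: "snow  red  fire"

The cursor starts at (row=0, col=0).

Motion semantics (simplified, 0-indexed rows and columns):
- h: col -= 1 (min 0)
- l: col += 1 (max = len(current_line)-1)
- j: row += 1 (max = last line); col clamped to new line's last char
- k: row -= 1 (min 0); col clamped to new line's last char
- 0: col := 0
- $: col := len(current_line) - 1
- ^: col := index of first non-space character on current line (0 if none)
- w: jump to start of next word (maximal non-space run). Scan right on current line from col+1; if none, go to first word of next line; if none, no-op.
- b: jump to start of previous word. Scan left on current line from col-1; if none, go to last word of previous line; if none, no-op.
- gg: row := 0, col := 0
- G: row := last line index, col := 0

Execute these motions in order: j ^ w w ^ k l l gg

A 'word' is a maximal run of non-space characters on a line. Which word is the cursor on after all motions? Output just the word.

After 1 (j): row=1 col=0 char='_'
After 2 (^): row=1 col=1 char='f'
After 3 (w): row=1 col=6 char='b'
After 4 (w): row=1 col=11 char='z'
After 5 (^): row=1 col=1 char='f'
After 6 (k): row=0 col=1 char='k'
After 7 (l): row=0 col=2 char='y'
After 8 (l): row=0 col=3 char='_'
After 9 (gg): row=0 col=0 char='s'

Answer: sky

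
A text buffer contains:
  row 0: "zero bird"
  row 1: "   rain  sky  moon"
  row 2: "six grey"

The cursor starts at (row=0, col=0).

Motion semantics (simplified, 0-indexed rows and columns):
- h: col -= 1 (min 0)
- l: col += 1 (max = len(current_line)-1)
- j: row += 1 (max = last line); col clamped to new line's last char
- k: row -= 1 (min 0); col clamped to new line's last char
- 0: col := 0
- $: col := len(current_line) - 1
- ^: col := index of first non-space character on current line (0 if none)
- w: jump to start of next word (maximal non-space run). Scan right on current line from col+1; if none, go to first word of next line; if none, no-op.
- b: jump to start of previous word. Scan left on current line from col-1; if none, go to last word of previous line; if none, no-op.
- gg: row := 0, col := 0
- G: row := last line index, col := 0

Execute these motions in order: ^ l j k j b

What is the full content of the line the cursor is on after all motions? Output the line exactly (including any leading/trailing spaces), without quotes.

Answer: zero bird

Derivation:
After 1 (^): row=0 col=0 char='z'
After 2 (l): row=0 col=1 char='e'
After 3 (j): row=1 col=1 char='_'
After 4 (k): row=0 col=1 char='e'
After 5 (j): row=1 col=1 char='_'
After 6 (b): row=0 col=5 char='b'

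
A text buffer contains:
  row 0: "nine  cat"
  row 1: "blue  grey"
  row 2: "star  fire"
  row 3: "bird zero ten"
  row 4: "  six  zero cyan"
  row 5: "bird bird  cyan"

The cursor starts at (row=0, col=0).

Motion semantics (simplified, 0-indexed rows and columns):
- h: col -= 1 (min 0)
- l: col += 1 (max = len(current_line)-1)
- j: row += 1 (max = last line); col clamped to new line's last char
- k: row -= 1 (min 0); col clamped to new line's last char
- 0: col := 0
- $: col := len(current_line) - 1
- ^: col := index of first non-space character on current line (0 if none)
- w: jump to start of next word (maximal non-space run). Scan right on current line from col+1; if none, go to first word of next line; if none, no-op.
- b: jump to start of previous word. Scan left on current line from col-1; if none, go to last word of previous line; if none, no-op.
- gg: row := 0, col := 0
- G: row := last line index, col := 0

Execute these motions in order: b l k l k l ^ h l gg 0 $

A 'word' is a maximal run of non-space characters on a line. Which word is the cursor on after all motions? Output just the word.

Answer: cat

Derivation:
After 1 (b): row=0 col=0 char='n'
After 2 (l): row=0 col=1 char='i'
After 3 (k): row=0 col=1 char='i'
After 4 (l): row=0 col=2 char='n'
After 5 (k): row=0 col=2 char='n'
After 6 (l): row=0 col=3 char='e'
After 7 (^): row=0 col=0 char='n'
After 8 (h): row=0 col=0 char='n'
After 9 (l): row=0 col=1 char='i'
After 10 (gg): row=0 col=0 char='n'
After 11 (0): row=0 col=0 char='n'
After 12 ($): row=0 col=8 char='t'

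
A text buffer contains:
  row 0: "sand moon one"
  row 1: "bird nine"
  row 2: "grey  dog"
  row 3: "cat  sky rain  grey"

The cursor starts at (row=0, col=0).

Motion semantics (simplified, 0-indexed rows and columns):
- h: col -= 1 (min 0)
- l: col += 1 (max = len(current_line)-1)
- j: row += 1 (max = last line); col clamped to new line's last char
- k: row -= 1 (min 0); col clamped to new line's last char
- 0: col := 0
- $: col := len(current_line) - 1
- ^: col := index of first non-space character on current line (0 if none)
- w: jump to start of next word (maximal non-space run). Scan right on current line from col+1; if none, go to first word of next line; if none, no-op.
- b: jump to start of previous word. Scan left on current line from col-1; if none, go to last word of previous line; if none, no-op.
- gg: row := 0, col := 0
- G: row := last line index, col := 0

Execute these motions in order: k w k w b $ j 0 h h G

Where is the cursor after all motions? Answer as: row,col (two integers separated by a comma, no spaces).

After 1 (k): row=0 col=0 char='s'
After 2 (w): row=0 col=5 char='m'
After 3 (k): row=0 col=5 char='m'
After 4 (w): row=0 col=10 char='o'
After 5 (b): row=0 col=5 char='m'
After 6 ($): row=0 col=12 char='e'
After 7 (j): row=1 col=8 char='e'
After 8 (0): row=1 col=0 char='b'
After 9 (h): row=1 col=0 char='b'
After 10 (h): row=1 col=0 char='b'
After 11 (G): row=3 col=0 char='c'

Answer: 3,0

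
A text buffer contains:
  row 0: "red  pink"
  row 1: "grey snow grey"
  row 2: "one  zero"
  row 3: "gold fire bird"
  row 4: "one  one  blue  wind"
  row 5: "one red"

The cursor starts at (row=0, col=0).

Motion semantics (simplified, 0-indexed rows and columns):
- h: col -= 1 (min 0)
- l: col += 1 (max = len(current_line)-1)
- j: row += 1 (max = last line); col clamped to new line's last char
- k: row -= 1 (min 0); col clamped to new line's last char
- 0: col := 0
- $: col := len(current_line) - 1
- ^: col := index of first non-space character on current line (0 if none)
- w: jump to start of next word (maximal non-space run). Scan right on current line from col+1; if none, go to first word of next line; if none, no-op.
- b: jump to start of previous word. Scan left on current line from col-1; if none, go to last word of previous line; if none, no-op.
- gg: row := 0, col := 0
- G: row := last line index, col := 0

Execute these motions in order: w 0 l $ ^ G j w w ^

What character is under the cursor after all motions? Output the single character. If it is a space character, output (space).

After 1 (w): row=0 col=5 char='p'
After 2 (0): row=0 col=0 char='r'
After 3 (l): row=0 col=1 char='e'
After 4 ($): row=0 col=8 char='k'
After 5 (^): row=0 col=0 char='r'
After 6 (G): row=5 col=0 char='o'
After 7 (j): row=5 col=0 char='o'
After 8 (w): row=5 col=4 char='r'
After 9 (w): row=5 col=4 char='r'
After 10 (^): row=5 col=0 char='o'

Answer: o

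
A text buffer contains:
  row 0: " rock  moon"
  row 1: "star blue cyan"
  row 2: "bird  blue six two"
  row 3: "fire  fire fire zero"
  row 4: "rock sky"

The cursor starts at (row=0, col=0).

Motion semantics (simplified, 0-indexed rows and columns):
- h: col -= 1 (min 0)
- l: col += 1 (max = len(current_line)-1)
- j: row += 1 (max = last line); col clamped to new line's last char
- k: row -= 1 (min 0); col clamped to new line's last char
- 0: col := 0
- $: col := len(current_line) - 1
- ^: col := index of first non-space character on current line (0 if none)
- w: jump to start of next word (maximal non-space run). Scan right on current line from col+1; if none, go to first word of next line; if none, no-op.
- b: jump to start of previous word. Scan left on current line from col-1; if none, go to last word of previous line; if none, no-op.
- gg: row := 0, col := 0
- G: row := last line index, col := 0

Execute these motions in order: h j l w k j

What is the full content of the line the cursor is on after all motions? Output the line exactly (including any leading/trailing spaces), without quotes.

After 1 (h): row=0 col=0 char='_'
After 2 (j): row=1 col=0 char='s'
After 3 (l): row=1 col=1 char='t'
After 4 (w): row=1 col=5 char='b'
After 5 (k): row=0 col=5 char='_'
After 6 (j): row=1 col=5 char='b'

Answer: star blue cyan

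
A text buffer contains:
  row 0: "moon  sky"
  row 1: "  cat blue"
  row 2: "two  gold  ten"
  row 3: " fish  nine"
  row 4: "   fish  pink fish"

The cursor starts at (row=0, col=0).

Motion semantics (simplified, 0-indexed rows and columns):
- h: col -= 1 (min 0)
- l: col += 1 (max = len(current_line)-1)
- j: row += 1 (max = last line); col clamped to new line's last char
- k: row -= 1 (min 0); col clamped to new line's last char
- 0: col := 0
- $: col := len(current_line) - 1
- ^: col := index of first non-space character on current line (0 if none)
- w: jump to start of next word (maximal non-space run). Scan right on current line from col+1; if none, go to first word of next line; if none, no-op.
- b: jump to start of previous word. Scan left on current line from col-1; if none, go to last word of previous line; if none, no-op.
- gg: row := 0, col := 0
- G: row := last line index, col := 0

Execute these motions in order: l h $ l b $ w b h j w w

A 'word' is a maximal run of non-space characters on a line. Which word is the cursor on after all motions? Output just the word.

Answer: two

Derivation:
After 1 (l): row=0 col=1 char='o'
After 2 (h): row=0 col=0 char='m'
After 3 ($): row=0 col=8 char='y'
After 4 (l): row=0 col=8 char='y'
After 5 (b): row=0 col=6 char='s'
After 6 ($): row=0 col=8 char='y'
After 7 (w): row=1 col=2 char='c'
After 8 (b): row=0 col=6 char='s'
After 9 (h): row=0 col=5 char='_'
After 10 (j): row=1 col=5 char='_'
After 11 (w): row=1 col=6 char='b'
After 12 (w): row=2 col=0 char='t'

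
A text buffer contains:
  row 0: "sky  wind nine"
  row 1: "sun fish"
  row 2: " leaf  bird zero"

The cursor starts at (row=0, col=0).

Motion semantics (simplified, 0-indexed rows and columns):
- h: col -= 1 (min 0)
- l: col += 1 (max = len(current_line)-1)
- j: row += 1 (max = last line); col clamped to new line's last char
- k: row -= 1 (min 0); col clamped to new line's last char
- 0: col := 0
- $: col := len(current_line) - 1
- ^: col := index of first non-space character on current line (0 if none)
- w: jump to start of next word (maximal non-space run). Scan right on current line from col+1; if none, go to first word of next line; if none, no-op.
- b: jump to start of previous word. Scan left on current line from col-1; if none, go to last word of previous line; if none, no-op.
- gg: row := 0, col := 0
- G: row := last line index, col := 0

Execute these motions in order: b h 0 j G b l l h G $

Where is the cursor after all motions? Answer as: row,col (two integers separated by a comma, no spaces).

After 1 (b): row=0 col=0 char='s'
After 2 (h): row=0 col=0 char='s'
After 3 (0): row=0 col=0 char='s'
After 4 (j): row=1 col=0 char='s'
After 5 (G): row=2 col=0 char='_'
After 6 (b): row=1 col=4 char='f'
After 7 (l): row=1 col=5 char='i'
After 8 (l): row=1 col=6 char='s'
After 9 (h): row=1 col=5 char='i'
After 10 (G): row=2 col=0 char='_'
After 11 ($): row=2 col=15 char='o'

Answer: 2,15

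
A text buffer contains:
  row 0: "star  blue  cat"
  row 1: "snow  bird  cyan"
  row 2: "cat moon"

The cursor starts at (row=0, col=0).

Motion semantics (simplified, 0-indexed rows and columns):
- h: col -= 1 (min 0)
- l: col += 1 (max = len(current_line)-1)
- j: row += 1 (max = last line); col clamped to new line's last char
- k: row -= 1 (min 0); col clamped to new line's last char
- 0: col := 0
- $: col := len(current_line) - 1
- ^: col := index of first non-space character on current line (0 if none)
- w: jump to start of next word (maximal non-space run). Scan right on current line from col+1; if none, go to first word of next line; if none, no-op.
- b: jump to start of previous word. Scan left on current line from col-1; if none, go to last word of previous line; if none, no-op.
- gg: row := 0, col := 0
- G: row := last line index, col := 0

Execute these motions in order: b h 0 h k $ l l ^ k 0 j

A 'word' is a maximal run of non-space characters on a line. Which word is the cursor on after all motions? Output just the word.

Answer: snow

Derivation:
After 1 (b): row=0 col=0 char='s'
After 2 (h): row=0 col=0 char='s'
After 3 (0): row=0 col=0 char='s'
After 4 (h): row=0 col=0 char='s'
After 5 (k): row=0 col=0 char='s'
After 6 ($): row=0 col=14 char='t'
After 7 (l): row=0 col=14 char='t'
After 8 (l): row=0 col=14 char='t'
After 9 (^): row=0 col=0 char='s'
After 10 (k): row=0 col=0 char='s'
After 11 (0): row=0 col=0 char='s'
After 12 (j): row=1 col=0 char='s'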